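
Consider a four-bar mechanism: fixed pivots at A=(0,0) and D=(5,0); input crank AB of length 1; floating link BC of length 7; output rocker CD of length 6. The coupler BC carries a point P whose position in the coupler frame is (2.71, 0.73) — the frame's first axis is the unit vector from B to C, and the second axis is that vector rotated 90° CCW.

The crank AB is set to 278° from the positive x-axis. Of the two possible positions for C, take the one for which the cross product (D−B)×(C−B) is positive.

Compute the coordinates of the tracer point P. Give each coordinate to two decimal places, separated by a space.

A=(0,0), D=(5.00,0)
B = A + 1.00·(cos278°, sin278°) = (0.1392, -0.9903)
|BD| = 4.9607
circle(B,7.00) ∩ circle(D,6.00): a=3.7906, h=5.8848
  candidates: C₊=(2.6788,5.5328) cross=29.193; C₋=(5.0283,-5.9999) cross=-29.193
  mode + wants cross > 0 → take C=(2.6788,5.5328) (cross=29.193)
ex = (C−B)/|BC| = (0.3628,0.9319); ey = (-0.9319,0.3628)
P = B + 2.71·ex + 0.73·ey = (0.4421,1.7999)

0.44 1.80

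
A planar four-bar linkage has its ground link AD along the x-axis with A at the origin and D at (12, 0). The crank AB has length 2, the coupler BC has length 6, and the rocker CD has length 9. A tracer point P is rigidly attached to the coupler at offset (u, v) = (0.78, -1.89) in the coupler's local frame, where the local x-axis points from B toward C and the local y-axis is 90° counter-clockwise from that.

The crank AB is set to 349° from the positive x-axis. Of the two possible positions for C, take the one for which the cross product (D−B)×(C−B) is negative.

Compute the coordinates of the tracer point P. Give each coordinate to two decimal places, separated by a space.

A=(0,0), D=(12.00,0)
B = A + 2.00·(cos349°, sin349°) = (1.9633, -0.3816)
|BD| = 10.0440
circle(B,6.00) ∩ circle(D,9.00): a=2.7819, h=5.3161
  candidates: C₊=(4.5411,5.0364) cross=53.395; C₋=(4.9451,-5.5882) cross=-53.395
  mode - wants cross < 0 → take C=(4.9451,-5.5882) (cross=-53.395)
ex = (C−B)/|BC| = (0.4970,-0.8678); ey = (0.8678,0.4970)
P = B + 0.78·ex + -1.89·ey = (0.7108,-1.9978)

0.71 -2.00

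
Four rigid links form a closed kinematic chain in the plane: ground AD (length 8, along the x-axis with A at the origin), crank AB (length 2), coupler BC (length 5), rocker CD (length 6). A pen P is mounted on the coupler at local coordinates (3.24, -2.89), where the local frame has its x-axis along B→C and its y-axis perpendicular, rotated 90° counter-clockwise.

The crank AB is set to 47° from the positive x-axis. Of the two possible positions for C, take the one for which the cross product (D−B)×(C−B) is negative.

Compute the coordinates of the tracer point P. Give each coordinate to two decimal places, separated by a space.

-0.33 -2.53

A=(0,0), D=(8.00,0)
B = A + 2.00·(cos47°, sin47°) = (1.3640, 1.4627)
|BD| = 6.7953
circle(B,5.00) ∩ circle(D,6.00): a=2.5883, h=4.2780
  candidates: C₊=(4.8124,5.0832) cross=29.070; C₋=(2.9707,-3.2721) cross=-29.070
  mode - wants cross < 0 → take C=(2.9707,-3.2721) (cross=-29.070)
ex = (C−B)/|BC| = (0.3213,-0.9470); ey = (0.9470,0.3213)
P = B + 3.24·ex + -2.89·ey = (-0.3315,-2.5341)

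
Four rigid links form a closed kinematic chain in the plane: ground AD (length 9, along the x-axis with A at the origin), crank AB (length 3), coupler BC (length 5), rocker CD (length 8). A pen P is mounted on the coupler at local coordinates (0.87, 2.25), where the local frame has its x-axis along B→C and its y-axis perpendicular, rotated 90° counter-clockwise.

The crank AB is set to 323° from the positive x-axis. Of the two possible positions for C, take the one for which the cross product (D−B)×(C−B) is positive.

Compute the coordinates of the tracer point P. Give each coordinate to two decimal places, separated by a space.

0.04 -1.29

A=(0,0), D=(9.00,0)
B = A + 3.00·(cos323°, sin323°) = (2.3959, -1.8054)
|BD| = 6.8464
circle(B,5.00) ∩ circle(D,8.00): a=0.5750, h=4.9668
  candidates: C₊=(1.6408,3.1372) cross=34.005; C₋=(4.2604,-6.4448) cross=-34.005
  mode + wants cross > 0 → take C=(1.6408,3.1372) (cross=34.005)
ex = (C−B)/|BC| = (-0.1510,0.9885); ey = (-0.9885,-0.1510)
P = B + 0.87·ex + 2.25·ey = (0.0403,-1.2852)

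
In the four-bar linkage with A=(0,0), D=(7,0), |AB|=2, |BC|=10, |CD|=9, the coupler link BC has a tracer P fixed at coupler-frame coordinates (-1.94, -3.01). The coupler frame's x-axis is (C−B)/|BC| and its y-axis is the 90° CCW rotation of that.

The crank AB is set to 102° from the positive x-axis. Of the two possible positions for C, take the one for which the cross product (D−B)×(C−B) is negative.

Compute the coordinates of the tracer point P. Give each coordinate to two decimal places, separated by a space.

A=(0,0), D=(7.00,0)
B = A + 2.00·(cos102°, sin102°) = (-0.4158, 1.9563)
|BD| = 7.6695
circle(B,10.00) ∩ circle(D,9.00): a=5.0734, h=8.6174
  candidates: C₊=(6.6879,8.9946) cross=66.092; C₋=(2.2917,-7.6702) cross=-66.092
  mode - wants cross < 0 → take C=(2.2917,-7.6702) (cross=-66.092)
ex = (C−B)/|BC| = (0.2708,-0.9626); ey = (0.9626,0.2708)
P = B + -1.94·ex + -3.01·ey = (-3.8387,3.0089)

-3.84 3.01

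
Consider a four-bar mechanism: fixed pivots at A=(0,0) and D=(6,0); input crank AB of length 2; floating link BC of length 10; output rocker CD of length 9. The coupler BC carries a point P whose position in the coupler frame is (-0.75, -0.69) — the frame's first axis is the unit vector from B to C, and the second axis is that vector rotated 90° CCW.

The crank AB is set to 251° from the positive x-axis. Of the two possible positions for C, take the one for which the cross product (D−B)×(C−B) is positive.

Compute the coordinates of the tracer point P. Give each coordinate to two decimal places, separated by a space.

A=(0,0), D=(6.00,0)
B = A + 2.00·(cos251°, sin251°) = (-0.6511, -1.8910)
|BD| = 6.9147
circle(B,10.00) ∩ circle(D,9.00): a=4.8312, h=8.7555
  candidates: C₊=(1.6015,7.8519) cross=60.542; C₋=(6.3904,-8.9915) cross=-60.542
  mode + wants cross > 0 → take C=(1.6015,7.8519) (cross=60.542)
ex = (C−B)/|BC| = (0.2253,0.9743); ey = (-0.9743,0.2253)
P = B + -0.75·ex + -0.69·ey = (-0.1478,-2.7772)

-0.15 -2.78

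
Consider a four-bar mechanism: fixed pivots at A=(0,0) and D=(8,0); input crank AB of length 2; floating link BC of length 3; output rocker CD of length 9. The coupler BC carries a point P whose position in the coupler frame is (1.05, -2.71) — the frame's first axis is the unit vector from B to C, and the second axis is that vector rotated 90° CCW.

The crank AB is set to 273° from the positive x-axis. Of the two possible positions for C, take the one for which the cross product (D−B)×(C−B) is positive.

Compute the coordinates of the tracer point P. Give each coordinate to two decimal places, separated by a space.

2.26 -0.05

A=(0,0), D=(8.00,0)
B = A + 2.00·(cos273°, sin273°) = (0.1047, -1.9973)
|BD| = 8.1440
circle(B,3.00) ∩ circle(D,9.00): a=-0.3484, h=2.9797
  candidates: C₊=(-0.9638,0.8060) cross=24.267; C₋=(0.4977,-4.9714) cross=-24.267
  mode + wants cross > 0 → take C=(-0.9638,0.8060) (cross=24.267)
ex = (C−B)/|BC| = (-0.3562,0.9344); ey = (-0.9344,-0.3562)
P = B + 1.05·ex + -2.71·ey = (2.2630,-0.0509)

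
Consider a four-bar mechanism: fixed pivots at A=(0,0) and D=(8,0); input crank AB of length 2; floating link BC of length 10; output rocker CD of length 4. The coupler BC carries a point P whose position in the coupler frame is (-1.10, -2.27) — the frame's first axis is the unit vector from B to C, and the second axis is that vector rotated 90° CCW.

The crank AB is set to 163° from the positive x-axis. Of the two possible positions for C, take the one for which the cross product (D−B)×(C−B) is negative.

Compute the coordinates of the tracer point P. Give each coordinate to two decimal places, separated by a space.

A=(0,0), D=(8.00,0)
B = A + 2.00·(cos163°, sin163°) = (-1.9126, 0.5847)
|BD| = 9.9298
circle(B,10.00) ∩ circle(D,4.00): a=9.1946, h=3.9318
  candidates: C₊=(7.4976,3.9683) cross=39.043; C₋=(7.0345,-3.8817) cross=-39.043
  mode - wants cross < 0 → take C=(7.0345,-3.8817) (cross=-39.043)
ex = (C−B)/|BC| = (0.8947,-0.4466); ey = (0.4466,0.8947)
P = B + -1.10·ex + -2.27·ey = (-3.9107,-0.9549)

-3.91 -0.95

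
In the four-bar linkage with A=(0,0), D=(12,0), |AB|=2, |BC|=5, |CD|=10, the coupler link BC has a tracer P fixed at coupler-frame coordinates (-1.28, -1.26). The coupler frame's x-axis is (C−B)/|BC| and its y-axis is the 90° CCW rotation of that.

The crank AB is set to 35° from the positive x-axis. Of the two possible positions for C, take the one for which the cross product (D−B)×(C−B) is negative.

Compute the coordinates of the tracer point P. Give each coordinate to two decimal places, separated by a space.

0.13 2.12

A=(0,0), D=(12.00,0)
B = A + 2.00·(cos35°, sin35°) = (1.6383, 1.1472)
|BD| = 10.4250
circle(B,5.00) ∩ circle(D,10.00): a=1.6154, h=4.7319
  candidates: C₊=(3.7646,5.6725) cross=49.330; C₋=(2.7232,-3.7337) cross=-49.330
  mode - wants cross < 0 → take C=(2.7232,-3.7337) (cross=-49.330)
ex = (C−B)/|BC| = (0.2170,-0.9762); ey = (0.9762,0.2170)
P = B + -1.28·ex + -1.26·ey = (0.1306,2.1233)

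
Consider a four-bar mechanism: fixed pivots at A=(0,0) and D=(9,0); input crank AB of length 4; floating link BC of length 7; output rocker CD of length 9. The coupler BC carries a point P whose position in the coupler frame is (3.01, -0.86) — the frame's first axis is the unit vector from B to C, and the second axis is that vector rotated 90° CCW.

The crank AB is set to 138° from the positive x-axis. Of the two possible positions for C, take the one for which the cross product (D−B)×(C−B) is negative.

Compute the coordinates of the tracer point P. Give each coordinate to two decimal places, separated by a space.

-2.16 -0.35

A=(0,0), D=(9.00,0)
B = A + 4.00·(cos138°, sin138°) = (-2.9726, 2.6765)
|BD| = 12.2681
circle(B,7.00) ∩ circle(D,9.00): a=4.8299, h=5.0668
  candidates: C₊=(2.8464,6.5675) cross=62.160; C₋=(0.6355,-3.3220) cross=-62.160
  mode - wants cross < 0 → take C=(0.6355,-3.3220) (cross=-62.160)
ex = (C−B)/|BC| = (0.5154,-0.8569); ey = (0.8569,0.5154)
P = B + 3.01·ex + -0.86·ey = (-2.1581,-0.3461)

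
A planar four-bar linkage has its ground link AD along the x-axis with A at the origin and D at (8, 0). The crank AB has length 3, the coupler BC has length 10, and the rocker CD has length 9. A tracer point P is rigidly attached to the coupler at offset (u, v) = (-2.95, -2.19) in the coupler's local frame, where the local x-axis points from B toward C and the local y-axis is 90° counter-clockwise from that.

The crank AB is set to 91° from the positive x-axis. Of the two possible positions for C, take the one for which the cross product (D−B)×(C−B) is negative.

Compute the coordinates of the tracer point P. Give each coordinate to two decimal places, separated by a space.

A=(0,0), D=(8.00,0)
B = A + 3.00·(cos91°, sin91°) = (-0.0524, 2.9995)
|BD| = 8.5929
circle(B,10.00) ∩ circle(D,9.00): a=5.4020, h=8.4154
  candidates: C₊=(7.9474,8.9998) cross=72.312; C₋=(2.0723,-6.7721) cross=-72.312
  mode - wants cross < 0 → take C=(2.0723,-6.7721) (cross=-72.312)
ex = (C−B)/|BC| = (0.2125,-0.9772); ey = (0.9772,0.2125)
P = B + -2.95·ex + -2.19·ey = (-2.8191,5.4169)

-2.82 5.42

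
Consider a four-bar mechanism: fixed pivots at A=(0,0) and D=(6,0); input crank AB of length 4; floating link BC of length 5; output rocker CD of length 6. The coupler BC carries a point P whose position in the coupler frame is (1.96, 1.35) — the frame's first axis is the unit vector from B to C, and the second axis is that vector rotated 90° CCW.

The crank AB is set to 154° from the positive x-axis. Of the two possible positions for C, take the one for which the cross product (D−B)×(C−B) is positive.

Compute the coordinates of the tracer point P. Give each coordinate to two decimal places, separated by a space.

A=(0,0), D=(6.00,0)
B = A + 4.00·(cos154°, sin154°) = (-3.5952, 1.7535)
|BD| = 9.7541
circle(B,5.00) ∩ circle(D,6.00): a=4.3132, h=2.5291
  candidates: C₊=(1.1024,3.4660) cross=24.669; C₋=(0.1931,-1.5098) cross=-24.669
  mode + wants cross > 0 → take C=(1.1024,3.4660) (cross=24.669)
ex = (C−B)/|BC| = (0.9395,0.3425); ey = (-0.3425,0.9395)
P = B + 1.96·ex + 1.35·ey = (-2.2161,3.6932)

-2.22 3.69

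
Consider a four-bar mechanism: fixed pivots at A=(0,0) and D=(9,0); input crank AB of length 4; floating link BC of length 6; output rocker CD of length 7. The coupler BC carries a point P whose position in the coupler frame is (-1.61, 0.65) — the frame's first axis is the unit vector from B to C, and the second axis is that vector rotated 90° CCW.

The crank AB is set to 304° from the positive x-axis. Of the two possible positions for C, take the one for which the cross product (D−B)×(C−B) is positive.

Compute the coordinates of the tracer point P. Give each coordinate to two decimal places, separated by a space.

A=(0,0), D=(9.00,0)
B = A + 4.00·(cos304°, sin304°) = (2.2368, -3.3162)
|BD| = 7.5325
circle(B,6.00) ∩ circle(D,7.00): a=2.9033, h=5.2508
  candidates: C₊=(2.5319,2.6766) cross=39.551; C₋=(7.1552,-6.7525) cross=-39.551
  mode + wants cross > 0 → take C=(2.5319,2.6766) (cross=39.551)
ex = (C−B)/|BC| = (0.0492,0.9988); ey = (-0.9988,0.0492)
P = B + -1.61·ex + 0.65·ey = (1.5084,-4.8922)

1.51 -4.89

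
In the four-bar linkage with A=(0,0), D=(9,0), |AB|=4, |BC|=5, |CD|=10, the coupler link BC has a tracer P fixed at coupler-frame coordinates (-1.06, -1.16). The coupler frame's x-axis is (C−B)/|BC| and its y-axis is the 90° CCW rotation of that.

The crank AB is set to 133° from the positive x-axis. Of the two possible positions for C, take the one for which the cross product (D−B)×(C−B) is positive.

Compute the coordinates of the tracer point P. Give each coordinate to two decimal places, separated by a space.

A=(0,0), D=(9.00,0)
B = A + 4.00·(cos133°, sin133°) = (-2.7280, 2.9254)
|BD| = 12.0873
circle(B,5.00) ∩ circle(D,10.00): a=2.9413, h=4.0434
  candidates: C₊=(1.1044,6.1367) cross=48.874; C₋=(-0.8528,-1.7096) cross=-48.874
  mode + wants cross > 0 → take C=(1.1044,6.1367) (cross=48.874)
ex = (C−B)/|BC| = (0.7665,0.6423); ey = (-0.6423,0.7665)
P = B + -1.06·ex + -1.16·ey = (-2.7954,1.3555)

-2.80 1.36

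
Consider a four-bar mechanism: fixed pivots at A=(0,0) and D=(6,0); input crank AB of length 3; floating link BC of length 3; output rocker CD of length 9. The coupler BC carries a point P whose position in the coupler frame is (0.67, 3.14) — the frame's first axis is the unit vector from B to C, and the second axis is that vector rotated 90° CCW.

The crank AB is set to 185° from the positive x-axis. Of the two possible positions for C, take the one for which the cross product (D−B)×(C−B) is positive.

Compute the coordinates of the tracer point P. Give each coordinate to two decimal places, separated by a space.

-6.01 0.83

A=(0,0), D=(6.00,0)
B = A + 3.00·(cos185°, sin185°) = (-2.9886, -0.2615)
|BD| = 8.9924
circle(B,3.00) ∩ circle(D,9.00): a=0.4928, h=2.9592
  candidates: C₊=(-2.5820,2.7109) cross=26.611; C₋=(-2.4099,-3.2051) cross=-26.611
  mode + wants cross > 0 → take C=(-2.5820,2.7109) (cross=26.611)
ex = (C−B)/|BC| = (0.1355,0.9908); ey = (-0.9908,0.1355)
P = B + 0.67·ex + 3.14·ey = (-6.0088,0.8279)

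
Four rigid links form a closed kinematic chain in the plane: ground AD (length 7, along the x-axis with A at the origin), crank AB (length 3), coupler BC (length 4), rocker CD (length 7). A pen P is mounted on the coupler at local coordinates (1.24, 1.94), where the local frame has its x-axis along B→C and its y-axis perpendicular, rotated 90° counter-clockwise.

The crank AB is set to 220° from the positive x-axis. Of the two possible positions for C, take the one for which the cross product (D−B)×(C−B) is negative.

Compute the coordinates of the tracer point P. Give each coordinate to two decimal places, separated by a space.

-0.26 -0.85

A=(0,0), D=(7.00,0)
B = A + 3.00·(cos220°, sin220°) = (-2.2981, -1.9284)
|BD| = 9.4960
circle(B,4.00) ∩ circle(D,7.00): a=3.0104, h=2.6339
  candidates: C₊=(0.1147,1.2620) cross=25.011; C₋=(1.1844,-3.8960) cross=-25.011
  mode - wants cross < 0 → take C=(1.1844,-3.8960) (cross=-25.011)
ex = (C−B)/|BC| = (0.8706,-0.4919); ey = (0.4919,0.8706)
P = B + 1.24·ex + 1.94·ey = (-0.2642,-0.8493)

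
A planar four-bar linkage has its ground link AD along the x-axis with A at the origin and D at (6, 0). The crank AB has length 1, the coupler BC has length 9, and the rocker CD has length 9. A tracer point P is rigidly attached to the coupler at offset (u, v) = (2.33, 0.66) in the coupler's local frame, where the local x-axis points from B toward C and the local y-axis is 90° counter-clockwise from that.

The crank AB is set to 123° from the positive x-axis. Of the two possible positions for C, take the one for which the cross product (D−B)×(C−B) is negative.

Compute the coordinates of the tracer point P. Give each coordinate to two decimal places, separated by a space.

0.67 -1.26

A=(0,0), D=(6.00,0)
B = A + 1.00·(cos123°, sin123°) = (-0.5446, 0.8387)
|BD| = 6.5982
circle(B,9.00) ∩ circle(D,9.00): a=3.2991, h=8.3735
  candidates: C₊=(3.7920,8.7250) cross=55.250; C₋=(1.6633,-7.8863) cross=-55.250
  mode - wants cross < 0 → take C=(1.6633,-7.8863) (cross=-55.250)
ex = (C−B)/|BC| = (0.2453,-0.9694); ey = (0.9694,0.2453)
P = B + 2.33·ex + 0.66·ey = (0.6668,-1.2582)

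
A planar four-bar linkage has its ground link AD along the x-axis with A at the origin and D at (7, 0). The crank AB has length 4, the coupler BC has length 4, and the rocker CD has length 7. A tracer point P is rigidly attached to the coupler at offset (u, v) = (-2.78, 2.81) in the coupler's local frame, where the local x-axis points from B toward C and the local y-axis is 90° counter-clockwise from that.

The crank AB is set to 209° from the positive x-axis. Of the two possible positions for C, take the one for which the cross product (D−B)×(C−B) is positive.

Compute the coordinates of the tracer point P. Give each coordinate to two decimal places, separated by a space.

-7.29 -0.83

A=(0,0), D=(7.00,0)
B = A + 4.00·(cos209°, sin209°) = (-3.4985, -1.9392)
|BD| = 10.6761
circle(B,4.00) ∩ circle(D,7.00): a=3.7925, h=1.2715
  candidates: C₊=(0.0000,-0.0000) cross=13.575; C₋=(0.4619,-2.5007) cross=-13.575
  mode + wants cross > 0 → take C=(0.0000,-0.0000) (cross=13.575)
ex = (C−B)/|BC| = (0.8746,0.4848); ey = (-0.4848,0.8746)
P = B + -2.78·ex + 2.81·ey = (-7.2922,-0.8293)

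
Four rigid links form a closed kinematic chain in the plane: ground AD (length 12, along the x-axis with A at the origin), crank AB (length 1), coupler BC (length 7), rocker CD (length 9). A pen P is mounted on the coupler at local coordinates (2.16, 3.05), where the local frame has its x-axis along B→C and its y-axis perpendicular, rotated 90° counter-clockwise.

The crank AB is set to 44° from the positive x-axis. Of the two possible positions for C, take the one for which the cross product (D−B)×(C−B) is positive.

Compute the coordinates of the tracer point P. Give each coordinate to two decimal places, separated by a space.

-0.18 4.32

A=(0,0), D=(12.00,0)
B = A + 1.00·(cos44°, sin44°) = (0.7193, 0.6947)
|BD| = 11.3020
circle(B,7.00) ∩ circle(D,9.00): a=4.2353, h=5.5733
  candidates: C₊=(5.2892,5.9971) cross=62.990; C₋=(4.6041,-5.1284) cross=-62.990
  mode + wants cross > 0 → take C=(5.2892,5.9971) (cross=62.990)
ex = (C−B)/|BC| = (0.6528,0.7575); ey = (-0.7575,0.6528)
P = B + 2.16·ex + 3.05·ey = (-0.1809,4.3220)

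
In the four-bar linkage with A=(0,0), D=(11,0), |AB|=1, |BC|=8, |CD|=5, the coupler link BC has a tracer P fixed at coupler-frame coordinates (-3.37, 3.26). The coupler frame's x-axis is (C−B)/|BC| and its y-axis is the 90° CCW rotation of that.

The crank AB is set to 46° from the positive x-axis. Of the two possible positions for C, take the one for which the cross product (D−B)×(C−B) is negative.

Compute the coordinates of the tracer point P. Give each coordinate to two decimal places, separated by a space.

-0.42 5.27

A=(0,0), D=(11.00,0)
B = A + 1.00·(cos46°, sin46°) = (0.6947, 0.7193)
|BD| = 10.3304
circle(B,8.00) ∩ circle(D,5.00): a=7.0528, h=3.7759
  candidates: C₊=(7.9933,3.9950) cross=39.007; C₋=(7.4674,-3.5385) cross=-39.007
  mode - wants cross < 0 → take C=(7.4674,-3.5385) (cross=-39.007)
ex = (C−B)/|BC| = (0.8466,-0.5322); ey = (0.5322,0.8466)
P = B + -3.37·ex + 3.26·ey = (-0.4233,5.2729)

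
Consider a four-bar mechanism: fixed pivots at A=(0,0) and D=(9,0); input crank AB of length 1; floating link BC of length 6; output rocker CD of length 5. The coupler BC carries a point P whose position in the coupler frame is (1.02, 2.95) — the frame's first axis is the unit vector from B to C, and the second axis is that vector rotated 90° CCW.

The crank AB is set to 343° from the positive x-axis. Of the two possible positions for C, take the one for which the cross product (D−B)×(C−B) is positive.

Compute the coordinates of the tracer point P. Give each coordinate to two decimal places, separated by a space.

A=(0,0), D=(9.00,0)
B = A + 1.00·(cos343°, sin343°) = (0.9563, -0.2924)
|BD| = 8.0490
circle(B,6.00) ∩ circle(D,5.00): a=4.7078, h=3.7197
  candidates: C₊=(5.5259,3.5959) cross=29.940; C₋=(5.7961,-3.8386) cross=-29.940
  mode + wants cross > 0 → take C=(5.5259,3.5959) (cross=29.940)
ex = (C−B)/|BC| = (0.7616,0.6480); ey = (-0.6480,0.7616)
P = B + 1.02·ex + 2.95·ey = (-0.1786,2.6154)

-0.18 2.62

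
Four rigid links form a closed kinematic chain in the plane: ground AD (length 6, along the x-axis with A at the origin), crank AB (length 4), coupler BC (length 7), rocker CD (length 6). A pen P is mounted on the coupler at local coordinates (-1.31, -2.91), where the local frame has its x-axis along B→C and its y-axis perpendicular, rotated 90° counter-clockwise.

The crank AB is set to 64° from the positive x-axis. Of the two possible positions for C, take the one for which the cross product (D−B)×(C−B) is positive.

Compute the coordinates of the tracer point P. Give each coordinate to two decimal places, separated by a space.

1.26 0.44

A=(0,0), D=(6.00,0)
B = A + 4.00·(cos64°, sin64°) = (1.7535, 3.5952)
|BD| = 5.5640
circle(B,7.00) ∩ circle(D,6.00): a=3.9502, h=5.7789
  candidates: C₊=(8.5024,5.4533) cross=32.154; C₋=(1.0343,-3.3678) cross=-32.154
  mode + wants cross > 0 → take C=(8.5024,5.4533) (cross=32.154)
ex = (C−B)/|BC| = (0.9641,0.2654); ey = (-0.2654,0.9641)
P = B + -1.31·ex + -2.91·ey = (1.2629,0.4418)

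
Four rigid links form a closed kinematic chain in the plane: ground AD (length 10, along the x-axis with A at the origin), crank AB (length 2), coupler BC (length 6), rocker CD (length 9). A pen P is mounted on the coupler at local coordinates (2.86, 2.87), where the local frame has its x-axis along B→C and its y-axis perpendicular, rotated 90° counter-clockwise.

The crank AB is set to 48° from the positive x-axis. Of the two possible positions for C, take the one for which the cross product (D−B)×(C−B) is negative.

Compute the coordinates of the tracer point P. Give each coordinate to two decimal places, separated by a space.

4.58 -0.94

A=(0,0), D=(10.00,0)
B = A + 2.00·(cos48°, sin48°) = (1.3383, 1.4863)
|BD| = 8.7883
circle(B,6.00) ∩ circle(D,9.00): a=1.8340, h=5.7128
  candidates: C₊=(4.1120,6.8067) cross=50.206; C₋=(2.1796,-4.4544) cross=-50.206
  mode - wants cross < 0 → take C=(2.1796,-4.4544) (cross=-50.206)
ex = (C−B)/|BC| = (0.1402,-0.9901); ey = (0.9901,0.1402)
P = B + 2.86·ex + 2.87·ey = (4.5810,-0.9430)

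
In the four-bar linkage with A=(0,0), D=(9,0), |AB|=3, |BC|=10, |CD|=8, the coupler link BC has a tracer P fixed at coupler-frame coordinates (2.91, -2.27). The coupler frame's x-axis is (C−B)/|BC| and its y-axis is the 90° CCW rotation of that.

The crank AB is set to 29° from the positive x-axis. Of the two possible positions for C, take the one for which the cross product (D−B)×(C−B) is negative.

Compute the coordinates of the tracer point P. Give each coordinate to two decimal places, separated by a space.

A=(0,0), D=(9.00,0)
B = A + 3.00·(cos29°, sin29°) = (2.6239, 1.4544)
|BD| = 6.5399
circle(B,10.00) ∩ circle(D,8.00): a=6.0223, h=7.9832
  candidates: C₊=(10.2707,7.8984) cross=52.210; C₋=(6.7199,-7.6682) cross=-52.210
  mode - wants cross < 0 → take C=(6.7199,-7.6682) (cross=-52.210)
ex = (C−B)/|BC| = (0.4096,-0.9123); ey = (0.9123,0.4096)
P = B + 2.91·ex + -2.27·ey = (1.7450,-2.1301)

1.74 -2.13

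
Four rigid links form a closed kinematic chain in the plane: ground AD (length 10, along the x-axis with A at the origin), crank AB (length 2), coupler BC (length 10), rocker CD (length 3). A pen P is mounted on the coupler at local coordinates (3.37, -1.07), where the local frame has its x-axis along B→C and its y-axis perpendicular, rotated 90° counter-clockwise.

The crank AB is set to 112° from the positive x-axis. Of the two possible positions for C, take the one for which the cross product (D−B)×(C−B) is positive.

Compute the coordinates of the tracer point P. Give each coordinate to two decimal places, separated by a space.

2.71 1.14

A=(0,0), D=(10.00,0)
B = A + 2.00·(cos112°, sin112°) = (-0.7492, 1.8544)
|BD| = 10.9080
circle(B,10.00) ∩ circle(D,3.00): a=9.6252, h=2.7119
  candidates: C₊=(9.1970,2.8905) cross=29.582; C₋=(8.2749,-2.4544) cross=-29.582
  mode + wants cross > 0 → take C=(9.1970,2.8905) (cross=29.582)
ex = (C−B)/|BC| = (0.9946,0.1036); ey = (-0.1036,0.9946)
P = B + 3.37·ex + -1.07·ey = (2.7135,1.1393)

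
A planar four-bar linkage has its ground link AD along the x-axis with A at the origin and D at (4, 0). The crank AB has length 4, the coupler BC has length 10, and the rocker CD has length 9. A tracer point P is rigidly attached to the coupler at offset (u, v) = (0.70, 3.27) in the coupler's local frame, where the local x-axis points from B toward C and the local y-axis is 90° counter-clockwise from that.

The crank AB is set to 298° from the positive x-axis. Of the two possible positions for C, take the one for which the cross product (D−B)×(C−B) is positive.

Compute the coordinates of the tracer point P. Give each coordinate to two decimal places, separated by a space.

-1.24 -4.73

A=(0,0), D=(4.00,0)
B = A + 4.00·(cos298°, sin298°) = (1.8779, -3.5318)
|BD| = 4.1203
circle(B,10.00) ∩ circle(D,9.00): a=4.3658, h=8.9967
  candidates: C₊=(-3.5852,4.8441) cross=37.069; C₋=(11.8381,-4.4232) cross=-37.069
  mode + wants cross > 0 → take C=(-3.5852,4.8441) (cross=37.069)
ex = (C−B)/|BC| = (-0.5463,0.8376); ey = (-0.8376,-0.5463)
P = B + 0.70·ex + 3.27·ey = (-1.2434,-4.7319)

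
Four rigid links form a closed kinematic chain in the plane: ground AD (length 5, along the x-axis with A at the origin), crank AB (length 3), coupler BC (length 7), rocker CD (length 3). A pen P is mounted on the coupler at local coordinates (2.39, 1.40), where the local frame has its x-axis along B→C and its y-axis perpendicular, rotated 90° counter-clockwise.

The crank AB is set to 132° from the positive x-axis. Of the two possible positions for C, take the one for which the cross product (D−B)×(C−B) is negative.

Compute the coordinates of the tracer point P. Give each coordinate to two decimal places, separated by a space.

A=(0,0), D=(5.00,0)
B = A + 3.00·(cos132°, sin132°) = (-2.0074, 2.2294)
|BD| = 7.3535
circle(B,7.00) ∩ circle(D,3.00): a=6.3965, h=2.8433
  candidates: C₊=(4.9501,2.9996) cross=20.908; C₋=(3.2261,-2.4193) cross=-20.908
  mode - wants cross < 0 → take C=(3.2261,-2.4193) (cross=-20.908)
ex = (C−B)/|BC| = (0.7476,-0.6641); ey = (0.6641,0.7476)
P = B + 2.39·ex + 1.40·ey = (0.7092,1.6889)

0.71 1.69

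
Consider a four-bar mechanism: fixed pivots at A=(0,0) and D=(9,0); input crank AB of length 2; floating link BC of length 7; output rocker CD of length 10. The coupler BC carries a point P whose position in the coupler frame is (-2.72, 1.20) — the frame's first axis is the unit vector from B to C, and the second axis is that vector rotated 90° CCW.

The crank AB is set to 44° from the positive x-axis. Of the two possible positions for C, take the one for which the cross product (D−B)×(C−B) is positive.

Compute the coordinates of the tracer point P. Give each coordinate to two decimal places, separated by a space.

-0.41 -0.94

A=(0,0), D=(9.00,0)
B = A + 2.00·(cos44°, sin44°) = (1.4387, 1.3893)
|BD| = 7.6879
circle(B,7.00) ∩ circle(D,10.00): a=0.5270, h=6.9801
  candidates: C₊=(3.2185,8.1593) cross=53.663; C₋=(0.6956,-5.5711) cross=-53.663
  mode + wants cross > 0 → take C=(3.2185,8.1593) (cross=53.663)
ex = (C−B)/|BC| = (0.2543,0.9671); ey = (-0.9671,0.2543)
P = B + -2.72·ex + 1.20·ey = (-0.4135,-0.9362)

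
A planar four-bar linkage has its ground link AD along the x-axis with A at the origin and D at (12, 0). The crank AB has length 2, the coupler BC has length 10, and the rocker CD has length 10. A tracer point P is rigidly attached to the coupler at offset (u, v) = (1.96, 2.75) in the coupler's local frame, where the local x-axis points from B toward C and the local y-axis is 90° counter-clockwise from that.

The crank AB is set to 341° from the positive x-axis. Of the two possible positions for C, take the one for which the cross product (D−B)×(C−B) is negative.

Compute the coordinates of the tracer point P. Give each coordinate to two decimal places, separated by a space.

A=(0,0), D=(12.00,0)
B = A + 2.00·(cos341°, sin341°) = (1.8910, -0.6511)
|BD| = 10.1299
circle(B,10.00) ∩ circle(D,10.00): a=5.0650, h=8.6224
  candidates: C₊=(6.3913,8.2790) cross=87.344; C₋=(7.4998,-8.9302) cross=-87.344
  mode - wants cross < 0 → take C=(7.4998,-8.9302) (cross=-87.344)
ex = (C−B)/|BC| = (0.5609,-0.8279); ey = (0.8279,0.5609)
P = B + 1.96·ex + 2.75·ey = (5.2671,-0.7314)

5.27 -0.73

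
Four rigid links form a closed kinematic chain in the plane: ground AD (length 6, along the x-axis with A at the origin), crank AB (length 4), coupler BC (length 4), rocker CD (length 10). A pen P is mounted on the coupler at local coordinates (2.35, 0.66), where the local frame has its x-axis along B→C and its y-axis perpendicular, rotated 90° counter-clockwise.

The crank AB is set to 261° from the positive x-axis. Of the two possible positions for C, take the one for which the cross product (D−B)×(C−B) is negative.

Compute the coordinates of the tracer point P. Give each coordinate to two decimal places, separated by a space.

0.33 -6.20

A=(0,0), D=(6.00,0)
B = A + 4.00·(cos261°, sin261°) = (-0.6257, -3.9508)
|BD| = 7.7142
circle(B,4.00) ∩ circle(D,10.00): a=-1.5874, h=3.6715
  candidates: C₊=(-3.8695,-1.6102) cross=28.323; C₋=(-0.1088,-7.9172) cross=-28.323
  mode - wants cross < 0 → take C=(-0.1088,-7.9172) (cross=-28.323)
ex = (C−B)/|BC| = (0.1292,-0.9916); ey = (0.9916,0.1292)
P = B + 2.35·ex + 0.66·ey = (0.3324,-6.1958)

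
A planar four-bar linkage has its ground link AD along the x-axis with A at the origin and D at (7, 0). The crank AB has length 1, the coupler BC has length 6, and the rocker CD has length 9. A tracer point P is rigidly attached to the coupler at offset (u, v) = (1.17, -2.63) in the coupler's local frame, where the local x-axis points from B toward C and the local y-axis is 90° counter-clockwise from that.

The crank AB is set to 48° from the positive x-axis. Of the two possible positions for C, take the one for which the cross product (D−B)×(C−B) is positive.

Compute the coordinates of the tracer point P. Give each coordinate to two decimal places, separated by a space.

A=(0,0), D=(7.00,0)
B = A + 1.00·(cos48°, sin48°) = (0.6691, 0.7431)
|BD| = 6.3743
circle(B,6.00) ∩ circle(D,9.00): a=-0.3426, h=5.9902
  candidates: C₊=(1.0272,6.7324) cross=38.184; C₋=(-0.3695,-5.1663) cross=-38.184
  mode + wants cross > 0 → take C=(1.0272,6.7324) (cross=38.184)
ex = (C−B)/|BC| = (0.0597,0.9982); ey = (-0.9982,0.0597)
P = B + 1.17·ex + -2.63·ey = (3.3643,1.7541)

3.36 1.75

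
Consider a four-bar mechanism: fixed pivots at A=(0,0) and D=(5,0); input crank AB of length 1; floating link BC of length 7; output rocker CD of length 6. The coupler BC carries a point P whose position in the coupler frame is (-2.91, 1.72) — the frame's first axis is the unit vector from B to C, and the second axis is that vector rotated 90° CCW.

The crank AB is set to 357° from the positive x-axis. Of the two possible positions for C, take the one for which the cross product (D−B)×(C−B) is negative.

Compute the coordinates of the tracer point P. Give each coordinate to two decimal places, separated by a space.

0.92 3.33

A=(0,0), D=(5.00,0)
B = A + 1.00·(cos357°, sin357°) = (0.9986, -0.0523)
|BD| = 4.0017
circle(B,7.00) ∩ circle(D,6.00): a=3.6252, h=5.9882
  candidates: C₊=(4.5452,5.9827) cross=23.963; C₋=(4.7018,-5.9926) cross=-23.963
  mode - wants cross < 0 → take C=(4.7018,-5.9926) (cross=-23.963)
ex = (C−B)/|BC| = (0.5290,-0.8486); ey = (0.8486,0.5290)
P = B + -2.91·ex + 1.72·ey = (0.9188,3.3270)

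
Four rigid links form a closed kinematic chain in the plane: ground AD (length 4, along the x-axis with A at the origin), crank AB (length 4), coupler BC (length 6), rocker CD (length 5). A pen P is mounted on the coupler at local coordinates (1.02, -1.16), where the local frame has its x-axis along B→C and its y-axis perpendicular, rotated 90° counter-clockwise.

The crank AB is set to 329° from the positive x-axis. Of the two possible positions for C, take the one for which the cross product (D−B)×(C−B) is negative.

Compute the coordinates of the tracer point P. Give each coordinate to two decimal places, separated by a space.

A=(0,0), D=(4.00,0)
B = A + 4.00·(cos329°, sin329°) = (3.4287, -2.0602)
|BD| = 2.1379
circle(B,6.00) ∩ circle(D,5.00): a=3.6416, h=4.7685
  candidates: C₊=(-0.1933,2.7233) cross=10.195; C₋=(8.9969,0.1746) cross=-10.195
  mode - wants cross < 0 → take C=(8.9969,0.1746) (cross=-10.195)
ex = (C−B)/|BC| = (0.9280,0.3725); ey = (-0.3725,0.9280)
P = B + 1.02·ex + -1.16·ey = (4.8073,-2.7568)

4.81 -2.76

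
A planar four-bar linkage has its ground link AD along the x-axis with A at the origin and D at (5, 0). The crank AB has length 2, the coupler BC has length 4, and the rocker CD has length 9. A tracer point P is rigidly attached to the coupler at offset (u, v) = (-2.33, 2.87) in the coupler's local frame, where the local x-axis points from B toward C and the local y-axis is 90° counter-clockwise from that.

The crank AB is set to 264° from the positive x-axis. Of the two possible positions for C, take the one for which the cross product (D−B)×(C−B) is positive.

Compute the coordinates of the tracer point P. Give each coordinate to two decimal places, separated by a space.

A=(0,0), D=(5.00,0)
B = A + 2.00·(cos264°, sin264°) = (-0.2091, -1.9890)
|BD| = 5.5759
circle(B,4.00) ∩ circle(D,9.00): a=-3.0407, h=2.5989
  candidates: C₊=(-3.9768,-0.6459) cross=14.491; C₋=(-2.1227,-5.5016) cross=-14.491
  mode + wants cross > 0 → take C=(-3.9768,-0.6459) (cross=14.491)
ex = (C−B)/|BC| = (-0.9419,0.3358); ey = (-0.3358,-0.9419)
P = B + -2.33·ex + 2.87·ey = (1.0219,-5.4748)

1.02 -5.47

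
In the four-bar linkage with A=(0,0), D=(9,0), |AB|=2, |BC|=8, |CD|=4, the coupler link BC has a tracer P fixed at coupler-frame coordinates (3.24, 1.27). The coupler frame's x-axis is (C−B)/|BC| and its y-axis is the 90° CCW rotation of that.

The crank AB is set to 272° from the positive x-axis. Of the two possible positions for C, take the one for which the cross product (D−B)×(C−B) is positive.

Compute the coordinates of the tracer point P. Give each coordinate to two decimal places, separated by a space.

1.82 1.01

A=(0,0), D=(9.00,0)
B = A + 2.00·(cos272°, sin272°) = (0.0698, -1.9988)
|BD| = 9.1512
circle(B,8.00) ∩ circle(D,4.00): a=7.1982, h=3.4908
  candidates: C₊=(6.3317,2.9800) cross=31.945; C₋=(7.8567,-3.8331) cross=-31.945
  mode + wants cross > 0 → take C=(6.3317,2.9800) (cross=31.945)
ex = (C−B)/|BC| = (0.7827,0.6223); ey = (-0.6223,0.7827)
P = B + 3.24·ex + 1.27·ey = (1.8155,1.0117)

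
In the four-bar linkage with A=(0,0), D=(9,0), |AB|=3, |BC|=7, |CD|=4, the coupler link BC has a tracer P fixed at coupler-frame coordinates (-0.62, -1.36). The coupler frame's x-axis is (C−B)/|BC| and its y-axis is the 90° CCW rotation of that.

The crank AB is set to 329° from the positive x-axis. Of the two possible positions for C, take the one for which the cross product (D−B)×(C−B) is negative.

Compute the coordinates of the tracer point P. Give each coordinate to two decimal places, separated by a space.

1.51 -2.60

A=(0,0), D=(9.00,0)
B = A + 3.00·(cos329°, sin329°) = (2.5715, -1.5451)
|BD| = 6.6116
circle(B,7.00) ∩ circle(D,4.00): a=5.8014, h=3.9171
  candidates: C₊=(7.2968,3.6193) cross=25.898; C₋=(9.1277,-3.9980) cross=-25.898
  mode - wants cross < 0 → take C=(9.1277,-3.9980) (cross=-25.898)
ex = (C−B)/|BC| = (0.9366,-0.3504); ey = (0.3504,0.9366)
P = B + -0.62·ex + -1.36·ey = (1.5143,-2.6016)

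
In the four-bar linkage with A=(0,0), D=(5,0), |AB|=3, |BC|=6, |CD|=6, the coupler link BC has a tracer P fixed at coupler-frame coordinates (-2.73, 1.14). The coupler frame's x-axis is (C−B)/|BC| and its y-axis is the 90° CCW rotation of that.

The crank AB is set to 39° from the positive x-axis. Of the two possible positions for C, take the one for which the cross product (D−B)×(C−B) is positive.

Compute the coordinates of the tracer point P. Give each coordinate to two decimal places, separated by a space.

A=(0,0), D=(5.00,0)
B = A + 3.00·(cos39°, sin39°) = (2.3314, 1.8880)
|BD| = 3.2689
circle(B,6.00) ∩ circle(D,6.00): a=1.6344, h=5.7731
  candidates: C₊=(7.0000,5.6569) cross=18.872; C₋=(0.3314,-3.7689) cross=-18.872
  mode + wants cross > 0 → take C=(7.0000,5.6569) (cross=18.872)
ex = (C−B)/|BC| = (0.7781,0.6281); ey = (-0.6281,0.7781)
P = B + -2.73·ex + 1.14·ey = (-0.5088,1.0601)

-0.51 1.06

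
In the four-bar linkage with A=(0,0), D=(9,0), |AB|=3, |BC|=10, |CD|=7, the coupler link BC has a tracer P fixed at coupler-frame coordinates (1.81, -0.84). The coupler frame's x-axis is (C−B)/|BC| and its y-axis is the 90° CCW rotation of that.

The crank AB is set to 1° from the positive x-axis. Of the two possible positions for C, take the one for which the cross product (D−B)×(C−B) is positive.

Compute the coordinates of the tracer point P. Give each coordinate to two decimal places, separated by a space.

A=(0,0), D=(9.00,0)
B = A + 3.00·(cos1°, sin1°) = (2.9995, 0.0524)
|BD| = 6.0007
circle(B,10.00) ∩ circle(D,7.00): a=7.2499, h=6.8876
  candidates: C₊=(10.3092,6.8765) cross=41.331; C₋=(10.1890,-6.8983) cross=-41.331
  mode + wants cross > 0 → take C=(10.3092,6.8765) (cross=41.331)
ex = (C−B)/|BC| = (0.7310,0.6824); ey = (-0.6824,0.7310)
P = B + 1.81·ex + -0.84·ey = (4.8958,0.6735)

4.90 0.67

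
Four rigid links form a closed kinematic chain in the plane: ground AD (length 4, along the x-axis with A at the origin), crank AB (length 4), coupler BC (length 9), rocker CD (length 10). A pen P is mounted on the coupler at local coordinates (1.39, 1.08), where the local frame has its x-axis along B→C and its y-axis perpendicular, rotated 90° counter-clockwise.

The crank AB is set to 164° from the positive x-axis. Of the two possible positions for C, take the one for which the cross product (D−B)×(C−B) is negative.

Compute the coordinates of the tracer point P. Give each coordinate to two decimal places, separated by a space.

-2.54 -0.08

A=(0,0), D=(4.00,0)
B = A + 4.00·(cos164°, sin164°) = (-3.8450, 1.1025)
|BD| = 7.9221
circle(B,9.00) ∩ circle(D,10.00): a=2.7619, h=8.5657
  candidates: C₊=(0.0821,9.2005) cross=67.859; C₋=(-2.3021,-7.7642) cross=-67.859
  mode - wants cross < 0 → take C=(-2.3021,-7.7642) (cross=-67.859)
ex = (C−B)/|BC| = (0.1714,-0.9852); ey = (0.9852,0.1714)
P = B + 1.39·ex + 1.08·ey = (-2.5427,-0.0817)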